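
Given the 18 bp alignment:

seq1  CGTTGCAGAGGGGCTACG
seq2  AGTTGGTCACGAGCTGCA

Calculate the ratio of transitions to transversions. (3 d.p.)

Transitions are A↔G and C↔T; transversions are all other mismatches.
Transitions: 3. Transversions: 5.
R = 3/5 = 0.600.

0.600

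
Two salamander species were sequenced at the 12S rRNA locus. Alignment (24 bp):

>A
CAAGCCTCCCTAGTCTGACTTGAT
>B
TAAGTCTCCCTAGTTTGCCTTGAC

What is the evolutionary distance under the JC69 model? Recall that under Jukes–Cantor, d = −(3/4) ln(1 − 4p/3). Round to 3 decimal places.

The sequences differ at 5 of 24 sites (1, 5, 15, 18, 24), so p = 5/24 ≈ 0.208333.
d = −(3/4) ln(1 − 4p/3) = −0.75 ln(1 − 0.277777) = −0.75 ln(0.722223)
  = −0.75 × (-0.325421) = 0.244066 substitutions/site.

0.244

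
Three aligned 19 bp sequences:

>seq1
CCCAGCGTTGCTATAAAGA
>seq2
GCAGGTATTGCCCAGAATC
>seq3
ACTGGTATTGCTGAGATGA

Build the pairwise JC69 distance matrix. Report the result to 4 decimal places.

seq1–seq2: 11/19 sites differ → p ≈ 0.578947, d = −0.75 ln(1 − 0.771929) = 1.108574 ≈ 1.1086.
seq1–seq3: 9/19 sites differ → p ≈ 0.473684, d = −0.75 ln(1 − 0.631579) = 0.748897 ≈ 0.7489.
seq2–seq3: 7/19 sites differ → p ≈ 0.368421, d = −0.75 ln(1 − 0.491228) = 0.506816 ≈ 0.5068.

d(seq1,seq2) = 1.1086, d(seq1,seq3) = 0.7489, d(seq2,seq3) = 0.5068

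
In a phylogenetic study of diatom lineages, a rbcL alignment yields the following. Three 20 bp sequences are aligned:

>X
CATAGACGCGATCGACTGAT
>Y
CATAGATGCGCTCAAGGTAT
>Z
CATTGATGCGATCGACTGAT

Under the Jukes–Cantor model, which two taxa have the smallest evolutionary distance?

X–Y: 6/20 differ, p = 0.300, d = 0.383.
X–Z: 2/20 differ, p = 0.100, d = 0.107.
Y–Z: 6/20 differ, p = 0.300, d = 0.383.
The smallest distance is between X and Z.

X and Z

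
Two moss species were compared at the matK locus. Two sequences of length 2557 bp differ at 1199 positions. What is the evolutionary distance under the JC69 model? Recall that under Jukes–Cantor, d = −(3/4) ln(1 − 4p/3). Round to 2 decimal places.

0.74

p = 1199/2557 ≈ 0.468909.
d = −(3/4) ln(1 − 4p/3) = −0.75 ln(1 − 0.625212) = −0.75 ln(0.374788)
  = −0.75 × (-0.981395) = 0.736046 substitutions/site.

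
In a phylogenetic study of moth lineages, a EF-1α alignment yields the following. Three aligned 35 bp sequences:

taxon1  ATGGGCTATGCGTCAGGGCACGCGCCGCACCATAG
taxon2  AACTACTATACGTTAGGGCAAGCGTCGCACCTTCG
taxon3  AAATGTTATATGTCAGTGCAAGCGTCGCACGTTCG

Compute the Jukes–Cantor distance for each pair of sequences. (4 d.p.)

taxon1–taxon2: 10/35 sites differ → p ≈ 0.285714, d = −0.75 ln(1 − 0.380952) = 0.359679 ≈ 0.3597.
taxon1–taxon3: 12/35 sites differ → p ≈ 0.342857, d = −0.75 ln(1 − 0.457143) = 0.458182 ≈ 0.4582.
taxon2–taxon3: 7/35 sites differ → p = 0.2, d = −0.75 ln(1 − 0.266667) = 0.232617 ≈ 0.2326.

d(taxon1,taxon2) = 0.3597, d(taxon1,taxon3) = 0.4582, d(taxon2,taxon3) = 0.2326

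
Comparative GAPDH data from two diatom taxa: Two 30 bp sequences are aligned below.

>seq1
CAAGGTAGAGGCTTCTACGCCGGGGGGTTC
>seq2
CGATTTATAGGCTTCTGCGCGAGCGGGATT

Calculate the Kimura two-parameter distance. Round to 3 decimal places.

0.442

Of 30 sites, 4 differences are transitions and 6 are transversions, so P = 4/30 ≈ 0.133333 and Q = 6/30 = 0.2.
Under the Kimura two-parameter model, d = −½ ln(1 − 2P − Q) − ¼ ln(1 − 2Q).
1 − 2P − Q = 0.533334, giving −½ ln(0.533334) = 0.314304.
1 − 2Q = 0.6, giving −¼ ln(0.6) = 0.127706.
d = 0.314304 + 0.127706 = 0.442010.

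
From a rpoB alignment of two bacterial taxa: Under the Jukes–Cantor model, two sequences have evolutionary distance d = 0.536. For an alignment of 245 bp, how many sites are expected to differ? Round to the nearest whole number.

94

Invert JC69: p = (3/4)(1 − e^(−4d/3)) = 0.75 × (1 − e^(-0.714667)) = 0.75 × (1 − 0.489355) = 0.382984.
Expected differing sites = pL ≈ 0.382984 × 245 = 93.83108 ≈ 94.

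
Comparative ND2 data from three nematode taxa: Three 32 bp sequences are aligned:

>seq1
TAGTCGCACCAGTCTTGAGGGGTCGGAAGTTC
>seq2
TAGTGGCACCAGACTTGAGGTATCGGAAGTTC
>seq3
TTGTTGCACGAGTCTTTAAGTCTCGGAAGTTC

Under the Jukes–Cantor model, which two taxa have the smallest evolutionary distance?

seq1 and seq2

seq1–seq2: 4/32 differ, p = 0.125, d = 0.137.
seq1–seq3: 7/32 differ, p = 0.219, d = 0.259.
seq2–seq3: 7/32 differ, p = 0.219, d = 0.259.
The smallest distance is between seq1 and seq2.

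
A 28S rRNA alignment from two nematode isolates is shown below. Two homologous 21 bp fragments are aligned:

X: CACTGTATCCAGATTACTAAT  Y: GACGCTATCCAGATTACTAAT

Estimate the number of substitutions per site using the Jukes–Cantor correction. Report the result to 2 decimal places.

0.16

The sequences differ at 3 of 21 sites (1, 4, 5), so p = 3/21 ≈ 0.142857.
d = −(3/4) ln(1 − 4p/3) = −0.75 ln(1 − 0.190476) = −0.75 ln(0.809524)
  = −0.75 × (-0.211309) = 0.158482 substitutions/site.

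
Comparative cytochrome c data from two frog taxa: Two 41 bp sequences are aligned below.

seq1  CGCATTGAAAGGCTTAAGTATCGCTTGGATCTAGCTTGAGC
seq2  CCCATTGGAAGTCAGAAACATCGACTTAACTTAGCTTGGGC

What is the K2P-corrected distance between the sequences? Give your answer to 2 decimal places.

Of 41 sites, 8 differences are transitions and 6 are transversions, so P = 8/41 ≈ 0.195122 and Q = 6/41 ≈ 0.146341.
Under the Kimura two-parameter model, d = −½ ln(1 − 2P − Q) − ¼ ln(1 − 2Q).
1 − 2P − Q = 0.463415, giving −½ ln(0.463415) = 0.384566.
1 − 2Q = 0.707318, giving −¼ ln(0.707318) = 0.086569.
d = 0.384566 + 0.086569 = 0.471135.

0.47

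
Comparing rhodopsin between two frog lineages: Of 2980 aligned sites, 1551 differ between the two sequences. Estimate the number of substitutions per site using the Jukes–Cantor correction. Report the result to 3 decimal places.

0.888

p = 1551/2980 ≈ 0.52047.
d = −(3/4) ln(1 − 4p/3) = −0.75 ln(1 − 0.69396) = −0.75 ln(0.30604)
  = −0.75 × (-1.184039) = 0.888029 substitutions/site.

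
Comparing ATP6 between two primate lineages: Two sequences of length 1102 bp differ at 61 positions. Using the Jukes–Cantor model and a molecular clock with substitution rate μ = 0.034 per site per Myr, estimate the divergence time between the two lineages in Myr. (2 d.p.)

p = 61/1102 ≈ 0.055354.
d = −(3/4) ln(1 − 4p/3) = −0.75 ln(1 − 0.073805) = −0.75 ln(0.926195)
  = −0.75 × (-0.076670) = 0.057503 substitutions/site.
Under a molecular clock d = 2μt, so t = d/(2μ) = 0.057503 / (2 × 0.034) = 0.85 Myr.

0.85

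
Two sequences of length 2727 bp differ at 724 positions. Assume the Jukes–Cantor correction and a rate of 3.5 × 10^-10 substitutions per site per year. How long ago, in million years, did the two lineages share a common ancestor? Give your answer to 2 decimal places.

p = 724/2727 ≈ 0.265493.
d = −(3/4) ln(1 − 4p/3) = −0.75 ln(1 − 0.353991) = −0.75 ln(0.646009)
  = −0.75 × (-0.436942) = 0.327707 substitutions/site.
Under a molecular clock d = 2μt, so t = d/(2μ) = 0.327707 / (2 × 3.5 × 10^-10) = 468.15 million years.

468.15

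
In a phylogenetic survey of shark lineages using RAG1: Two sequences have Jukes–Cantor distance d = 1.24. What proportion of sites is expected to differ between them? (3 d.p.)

0.606

p = (3/4)(1 − e^(−4d/3)) = 0.75 × (1 − e^(-1.653333)) = 0.75 × (1 − 0.191411) = 0.606442.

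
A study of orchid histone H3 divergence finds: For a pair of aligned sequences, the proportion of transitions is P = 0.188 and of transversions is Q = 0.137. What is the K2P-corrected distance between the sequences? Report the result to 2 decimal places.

Under the Kimura two-parameter model, d = −½ ln(1 − 2P − Q) − ¼ ln(1 − 2Q).
1 − 2P − Q = 0.487, giving −½ ln(0.487) = 0.359746.
1 − 2Q = 0.726, giving −¼ ln(0.726) = 0.080051.
d = 0.359746 + 0.080051 = 0.439797.

0.44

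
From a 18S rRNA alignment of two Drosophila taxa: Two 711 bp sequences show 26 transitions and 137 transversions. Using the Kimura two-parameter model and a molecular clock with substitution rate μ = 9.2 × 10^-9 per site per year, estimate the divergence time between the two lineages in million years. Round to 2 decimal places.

P = 26/711 ≈ 0.036568 and Q = 137/711 ≈ 0.192686.
Under the Kimura two-parameter model, d = −½ ln(1 − 2P − Q) − ¼ ln(1 − 2Q).
1 − 2P − Q = 0.734178, giving −½ ln(0.734178) = 0.154502.
1 − 2Q = 0.614628, giving −¼ ln(0.614628) = 0.121685.
d = 0.154502 + 0.121685 = 0.276187.
Under a molecular clock d = 2μt, so t = d/(2μ) = 0.276187 / (2 × 9.2 × 10^-9) = 15.01 million years.

15.01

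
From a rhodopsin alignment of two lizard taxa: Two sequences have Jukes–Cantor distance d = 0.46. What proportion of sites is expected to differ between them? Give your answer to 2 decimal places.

0.34

p = (3/4)(1 − e^(−4d/3)) = 0.75 × (1 − e^(-0.613333)) = 0.75 × (1 − 0.541543) = 0.343843.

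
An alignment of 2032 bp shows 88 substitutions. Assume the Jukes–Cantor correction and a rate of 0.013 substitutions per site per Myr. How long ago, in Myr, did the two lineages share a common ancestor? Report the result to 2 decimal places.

p = 88/2032 ≈ 0.043307.
d = −(3/4) ln(1 − 4p/3) = −0.75 ln(1 − 0.057743) = −0.75 ln(0.942257)
  = −0.75 × (-0.059477) = 0.044608 substitutions/site.
Under a molecular clock d = 2μt, so t = d/(2μ) = 0.044608 / (2 × 0.013) = 1.72 Myr.

1.72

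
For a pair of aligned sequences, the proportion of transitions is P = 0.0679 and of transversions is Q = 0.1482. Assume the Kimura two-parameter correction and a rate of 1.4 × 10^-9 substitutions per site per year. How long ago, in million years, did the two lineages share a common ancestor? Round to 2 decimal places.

Under the Kimura two-parameter model, d = −½ ln(1 − 2P − Q) − ¼ ln(1 − 2Q).
1 − 2P − Q = 0.716, giving −½ ln(0.716) = 0.167038.
1 − 2Q = 0.7036, giving −¼ ln(0.7036) = 0.087886.
d = 0.167038 + 0.087886 = 0.254924.
Under a molecular clock d = 2μt, so t = d/(2μ) = 0.254924 / (2 × 1.4 × 10^-9) = 91.04 million years.

91.04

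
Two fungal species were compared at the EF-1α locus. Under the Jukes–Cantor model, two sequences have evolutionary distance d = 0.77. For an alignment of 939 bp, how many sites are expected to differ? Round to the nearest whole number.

452

Invert JC69: p = (3/4)(1 − e^(−4d/3)) = 0.75 × (1 − e^(-1.026667)) = 0.75 × (1 − 0.358199) = 0.481351.
Expected differing sites = pL ≈ 0.481351 × 939 = 451.988589 ≈ 452.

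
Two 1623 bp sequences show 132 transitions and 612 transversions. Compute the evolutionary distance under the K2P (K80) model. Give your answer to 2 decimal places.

0.74

P = 132/1623 ≈ 0.081331 and Q = 612/1623 ≈ 0.377079.
Under the Kimura two-parameter model, d = −½ ln(1 − 2P − Q) − ¼ ln(1 − 2Q).
1 − 2P − Q = 0.460259, giving −½ ln(0.460259) = 0.387983.
1 − 2Q = 0.245842, giving −¼ ln(0.245842) = 0.350767.
d = 0.387983 + 0.350767 = 0.738750.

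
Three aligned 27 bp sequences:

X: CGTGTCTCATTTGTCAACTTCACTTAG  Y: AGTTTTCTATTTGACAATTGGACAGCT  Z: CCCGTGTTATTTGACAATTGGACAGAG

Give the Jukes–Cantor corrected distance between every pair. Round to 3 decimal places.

X–Y: 13/27 sites differ → p ≈ 0.481481, d = −0.75 ln(1 − 0.641975) = 0.770364 ≈ 0.770.
X–Z: 10/27 sites differ → p ≈ 0.37037, d = −0.75 ln(1 − 0.493827) = 0.510658 ≈ 0.511.
Y–Z: 8/27 sites differ → p ≈ 0.296296, d = −0.75 ln(1 − 0.395061) = 0.376971 ≈ 0.377.

d(X,Y) = 0.770, d(X,Z) = 0.511, d(Y,Z) = 0.377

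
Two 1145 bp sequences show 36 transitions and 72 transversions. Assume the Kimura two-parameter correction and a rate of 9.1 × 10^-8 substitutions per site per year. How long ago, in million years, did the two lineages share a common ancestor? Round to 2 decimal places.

0.55

P = 36/1145 ≈ 0.031441 and Q = 72/1145 ≈ 0.062882.
Under the Kimura two-parameter model, d = −½ ln(1 − 2P − Q) − ¼ ln(1 − 2Q).
1 − 2P − Q = 0.874236, giving −½ ln(0.874236) = 0.067202.
1 − 2Q = 0.874236, giving −¼ ln(0.874236) = 0.033601.
d = 0.067202 + 0.033601 = 0.100803.
Under a molecular clock d = 2μt, so t = d/(2μ) = 0.100803 / (2 × 9.1 × 10^-8) = 0.55 million years.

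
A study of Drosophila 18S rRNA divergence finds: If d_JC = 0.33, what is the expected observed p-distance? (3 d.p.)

0.267

p = (3/4)(1 − e^(−4d/3)) = 0.75 × (1 − e^(-0.44)) = 0.75 × (1 − 0.644036) = 0.266973.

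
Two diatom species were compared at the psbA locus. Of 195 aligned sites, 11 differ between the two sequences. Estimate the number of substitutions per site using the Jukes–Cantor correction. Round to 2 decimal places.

p = 11/195 ≈ 0.05641.
d = −(3/4) ln(1 − 4p/3) = −0.75 ln(1 − 0.075213) = −0.75 ln(0.924787)
  = −0.75 × (-0.078192) = 0.058644 substitutions/site.

0.06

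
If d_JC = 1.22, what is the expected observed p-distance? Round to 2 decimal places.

0.60

p = (3/4)(1 − e^(−4d/3)) = 0.75 × (1 − e^(-1.626667)) = 0.75 × (1 − 0.196584) = 0.602562.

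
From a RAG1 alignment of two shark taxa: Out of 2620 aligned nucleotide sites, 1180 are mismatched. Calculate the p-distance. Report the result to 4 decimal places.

0.4504

p = 1180/2620 = 0.450381… ≈ 0.4504 (to 4 d.p.).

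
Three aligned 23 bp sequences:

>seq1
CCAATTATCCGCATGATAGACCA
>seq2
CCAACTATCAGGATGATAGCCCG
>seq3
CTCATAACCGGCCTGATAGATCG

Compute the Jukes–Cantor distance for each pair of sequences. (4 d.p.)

d(seq1,seq2) = 0.2567, d(seq1,seq3) = 0.4674, d(seq2,seq3) = 0.6501

seq1–seq2: 5/23 sites differ → p ≈ 0.217391, d = −0.75 ln(1 − 0.289855) = 0.256715 ≈ 0.2567.
seq1–seq3: 8/23 sites differ → p ≈ 0.347826, d = −0.75 ln(1 − 0.463768) = 0.467391 ≈ 0.4674.
seq2–seq3: 10/23 sites differ → p ≈ 0.434783, d = −0.75 ln(1 − 0.579711) = 0.650110 ≈ 0.6501.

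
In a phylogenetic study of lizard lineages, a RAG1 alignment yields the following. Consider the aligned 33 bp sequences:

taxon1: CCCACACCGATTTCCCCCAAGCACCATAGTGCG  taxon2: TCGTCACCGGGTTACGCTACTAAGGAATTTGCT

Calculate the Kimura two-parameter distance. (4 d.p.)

0.9375

Of 33 sites, 3 differences are transitions and 14 are transversions, so P = 3/33 ≈ 0.090909 and Q = 14/33 ≈ 0.424242.
Under the Kimura two-parameter model, d = −½ ln(1 − 2P − Q) − ¼ ln(1 − 2Q).
1 − 2P − Q = 0.39394, giving −½ ln(0.39394) = 0.465778.
1 − 2Q = 0.151516, giving −¼ ln(0.151516) = 0.471766.
d = 0.465778 + 0.471766 = 0.937544.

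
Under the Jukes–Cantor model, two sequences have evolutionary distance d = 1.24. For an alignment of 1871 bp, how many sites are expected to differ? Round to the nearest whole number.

1135

Invert JC69: p = (3/4)(1 − e^(−4d/3)) = 0.75 × (1 − e^(-1.653333)) = 0.75 × (1 − 0.191411) = 0.606442.
Expected differing sites = pL ≈ 0.606442 × 1871 = 1134.652982 ≈ 1135.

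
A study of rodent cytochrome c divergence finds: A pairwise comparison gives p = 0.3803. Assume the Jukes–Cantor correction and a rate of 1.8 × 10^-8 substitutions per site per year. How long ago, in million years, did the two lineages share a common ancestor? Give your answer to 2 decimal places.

d = −(3/4) ln(1 − 4p/3) = −0.75 ln(1 − 0.507067) = −0.75 ln(0.492933)
  = −0.75 × (-0.707382) = 0.530537 substitutions/site.
Under a molecular clock d = 2μt, so t = d/(2μ) = 0.530537 / (2 × 1.8 × 10^-8) = 14.74 million years.

14.74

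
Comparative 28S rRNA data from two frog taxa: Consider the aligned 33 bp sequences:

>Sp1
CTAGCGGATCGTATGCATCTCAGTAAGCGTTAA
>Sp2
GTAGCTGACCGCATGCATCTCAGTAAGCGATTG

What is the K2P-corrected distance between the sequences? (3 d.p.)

0.250

Of 33 sites, 3 differences are transitions and 4 are transversions, so P = 3/33 ≈ 0.090909 and Q = 4/33 ≈ 0.121212.
Under the Kimura two-parameter model, d = −½ ln(1 − 2P − Q) − ¼ ln(1 − 2Q).
1 − 2P − Q = 0.69697, giving −½ ln(0.69697) = 0.180506.
1 − 2Q = 0.757576, giving −¼ ln(0.757576) = 0.069408.
d = 0.180506 + 0.069408 = 0.249914.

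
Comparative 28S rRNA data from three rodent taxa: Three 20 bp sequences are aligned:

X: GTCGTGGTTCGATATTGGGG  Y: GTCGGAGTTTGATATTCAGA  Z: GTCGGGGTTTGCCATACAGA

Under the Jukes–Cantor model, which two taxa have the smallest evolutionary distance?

Y and Z

X–Y: 6/20 differ, p = 0.300, d = 0.383.
X–Z: 8/20 differ, p = 0.400, d = 0.572.
Y–Z: 4/20 differ, p = 0.200, d = 0.233.
The smallest distance is between Y and Z.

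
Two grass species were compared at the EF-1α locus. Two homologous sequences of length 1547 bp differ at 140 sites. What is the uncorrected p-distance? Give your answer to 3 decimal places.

0.090

p = 140/1547 = 0.090497… ≈ 0.090 (to 3 d.p.).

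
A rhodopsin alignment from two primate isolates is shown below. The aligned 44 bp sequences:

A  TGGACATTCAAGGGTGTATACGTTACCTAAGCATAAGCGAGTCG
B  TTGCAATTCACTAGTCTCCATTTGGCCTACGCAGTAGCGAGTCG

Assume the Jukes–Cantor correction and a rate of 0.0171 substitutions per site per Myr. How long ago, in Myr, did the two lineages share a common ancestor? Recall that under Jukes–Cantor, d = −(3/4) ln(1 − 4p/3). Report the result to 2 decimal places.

The sequences differ at 16 of 44 sites, so p = 16/44 ≈ 0.363636.
d = −(3/4) ln(1 − 4p/3) = −0.75 ln(1 − 0.484848) = −0.75 ln(0.515152)
  = −0.75 × (-0.663293) = 0.497470 substitutions/site.
Under a molecular clock d = 2μt, so t = d/(2μ) = 0.497470 / (2 × 0.0171) = 14.55 Myr.

14.55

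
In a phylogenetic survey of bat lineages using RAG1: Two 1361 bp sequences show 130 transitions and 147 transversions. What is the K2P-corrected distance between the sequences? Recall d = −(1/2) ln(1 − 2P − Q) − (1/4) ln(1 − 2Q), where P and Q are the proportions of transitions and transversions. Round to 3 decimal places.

P = 130/1361 ≈ 0.095518 and Q = 147/1361 ≈ 0.108009.
Under the Kimura two-parameter model, d = −½ ln(1 − 2P − Q) − ¼ ln(1 − 2Q).
1 − 2P − Q = 0.700955, giving −½ ln(0.700955) = 0.177656.
1 − 2Q = 0.783982, giving −¼ ln(0.783982) = 0.060842.
d = 0.177656 + 0.060842 = 0.238498.

0.238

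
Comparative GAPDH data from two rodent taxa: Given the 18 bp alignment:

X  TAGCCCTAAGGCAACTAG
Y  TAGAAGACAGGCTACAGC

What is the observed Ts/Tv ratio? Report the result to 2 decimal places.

Transitions are A↔G and C↔T; transversions are all other mismatches.
Transitions: 1. Transversions: 8.
R = 1/8 = 0.125 ≈ 0.13 (to 2 d.p.).

0.13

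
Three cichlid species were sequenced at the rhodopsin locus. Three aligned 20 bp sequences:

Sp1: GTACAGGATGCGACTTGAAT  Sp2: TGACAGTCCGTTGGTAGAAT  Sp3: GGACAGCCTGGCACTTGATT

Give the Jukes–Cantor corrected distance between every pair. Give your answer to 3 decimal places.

Sp1–Sp2: 10/20 sites differ → p = 0.5, d = −0.75 ln(1 − 0.666667) = 0.823960 ≈ 0.824.
Sp1–Sp3: 6/20 sites differ → p = 0.3, d = −0.75 ln(1 − 0.4) = 0.383119 ≈ 0.383.
Sp2–Sp3: 9/20 sites differ → p = 0.45, d = −0.75 ln(1 − 0.6) = 0.687218 ≈ 0.687.

d(Sp1,Sp2) = 0.824, d(Sp1,Sp3) = 0.383, d(Sp2,Sp3) = 0.687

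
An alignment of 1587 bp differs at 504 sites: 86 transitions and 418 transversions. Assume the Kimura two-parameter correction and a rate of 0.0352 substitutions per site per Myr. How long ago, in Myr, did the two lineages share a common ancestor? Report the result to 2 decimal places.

5.96

P = 86/1587 ≈ 0.05419 and Q = 418/1587 ≈ 0.26339.
Under the Kimura two-parameter model, d = −½ ln(1 − 2P − Q) − ¼ ln(1 − 2Q).
1 − 2P − Q = 0.62823, giving −½ ln(0.62823) = 0.232424.
1 − 2Q = 0.47322, giving −¼ ln(0.47322) = 0.187049.
d = 0.232424 + 0.187049 = 0.419473.
Under a molecular clock d = 2μt, so t = d/(2μ) = 0.419473 / (2 × 0.0352) = 5.96 Myr.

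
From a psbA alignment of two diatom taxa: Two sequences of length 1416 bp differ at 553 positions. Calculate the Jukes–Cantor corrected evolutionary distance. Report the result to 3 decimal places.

0.552

p = 553/1416 ≈ 0.390537.
d = −(3/4) ln(1 − 4p/3) = −0.75 ln(1 − 0.520716) = −0.75 ln(0.479284)
  = −0.75 × (-0.735462) = 0.551597 substitutions/site.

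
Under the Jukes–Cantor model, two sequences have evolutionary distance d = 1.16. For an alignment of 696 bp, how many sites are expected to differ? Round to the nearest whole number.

Invert JC69: p = (3/4)(1 − e^(−4d/3)) = 0.75 × (1 − e^(-1.546667)) = 0.75 × (1 − 0.212957) = 0.590282.
Expected differing sites = pL ≈ 0.590282 × 696 = 410.836272 ≈ 411.

411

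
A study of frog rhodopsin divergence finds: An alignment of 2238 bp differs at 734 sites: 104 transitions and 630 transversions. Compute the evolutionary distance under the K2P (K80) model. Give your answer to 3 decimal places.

P = 104/2238 ≈ 0.04647 and Q = 630/2238 ≈ 0.281501.
Under the Kimura two-parameter model, d = −½ ln(1 − 2P − Q) − ¼ ln(1 − 2Q).
1 − 2P − Q = 0.625559, giving −½ ln(0.625559) = 0.234555.
1 − 2Q = 0.436998, giving −¼ ln(0.436998) = 0.206957.
d = 0.234555 + 0.206957 = 0.441512.

0.442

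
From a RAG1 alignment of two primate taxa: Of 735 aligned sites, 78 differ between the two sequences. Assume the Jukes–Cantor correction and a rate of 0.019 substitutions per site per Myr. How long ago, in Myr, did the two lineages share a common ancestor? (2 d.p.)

3.01

p = 78/735 ≈ 0.106122.
d = −(3/4) ln(1 − 4p/3) = −0.75 ln(1 − 0.141496) = −0.75 ln(0.858504)
  = −0.75 × (-0.152564) = 0.114423 substitutions/site.
Under a molecular clock d = 2μt, so t = d/(2μ) = 0.114423 / (2 × 0.019) = 3.01 Myr.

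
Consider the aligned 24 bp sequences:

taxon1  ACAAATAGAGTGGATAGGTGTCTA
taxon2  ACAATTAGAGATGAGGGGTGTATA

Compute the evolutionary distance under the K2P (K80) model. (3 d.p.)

Of 24 sites, 1 differences are transitions and 5 are transversions, so P = 1/24 ≈ 0.041667 and Q = 5/24 ≈ 0.208333.
Under the Kimura two-parameter model, d = −½ ln(1 − 2P − Q) − ¼ ln(1 − 2Q).
1 − 2P − Q = 0.708333, giving −½ ln(0.708333) = 0.172420.
1 − 2Q = 0.583334, giving −¼ ln(0.583334) = 0.134749.
d = 0.172420 + 0.134749 = 0.307169.

0.307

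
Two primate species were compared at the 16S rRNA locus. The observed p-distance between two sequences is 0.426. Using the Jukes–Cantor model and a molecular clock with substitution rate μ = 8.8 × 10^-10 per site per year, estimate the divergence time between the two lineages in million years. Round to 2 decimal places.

357.67

d = −(3/4) ln(1 − 4p/3) = −0.75 ln(1 − 0.568) = −0.75 ln(0.432)
  = −0.75 × (-0.839330) = 0.629498 substitutions/site.
Under a molecular clock d = 2μt, so t = d/(2μ) = 0.629498 / (2 × 8.8 × 10^-10) = 357.67 million years.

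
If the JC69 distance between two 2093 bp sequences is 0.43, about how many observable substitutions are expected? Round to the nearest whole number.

685

Invert JC69: p = (3/4)(1 − e^(−4d/3)) = 0.75 × (1 − e^(-0.573333)) = 0.75 × (1 − 0.563644) = 0.327267.
Expected differing sites = pL ≈ 0.327267 × 2093 = 684.969831 ≈ 685.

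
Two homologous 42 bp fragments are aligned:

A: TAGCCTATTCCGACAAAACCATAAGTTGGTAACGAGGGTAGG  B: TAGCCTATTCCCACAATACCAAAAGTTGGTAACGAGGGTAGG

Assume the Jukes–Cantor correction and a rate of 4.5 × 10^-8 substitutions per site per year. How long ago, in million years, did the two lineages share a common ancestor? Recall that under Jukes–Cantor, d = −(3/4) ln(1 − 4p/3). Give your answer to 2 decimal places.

0.83

The sequences differ at 3 of 42 sites (12, 17, 22), so p = 3/42 ≈ 0.071429.
d = −(3/4) ln(1 − 4p/3) = −0.75 ln(1 − 0.095239) = −0.75 ln(0.904761)
  = −0.75 × (-0.100084) = 0.075063 substitutions/site.
Under a molecular clock d = 2μt, so t = d/(2μ) = 0.075063 / (2 × 4.5 × 10^-8) = 0.83 million years.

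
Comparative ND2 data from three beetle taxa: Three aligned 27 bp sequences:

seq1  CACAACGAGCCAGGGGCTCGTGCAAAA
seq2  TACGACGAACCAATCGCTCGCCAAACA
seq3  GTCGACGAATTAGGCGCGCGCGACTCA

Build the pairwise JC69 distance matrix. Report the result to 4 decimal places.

seq1–seq2: 10/27 sites differ → p ≈ 0.37037, d = −0.75 ln(1 − 0.493827) = 0.510658 ≈ 0.5107.
seq1–seq3: 13/27 sites differ → p ≈ 0.481481, d = −0.75 ln(1 − 0.641975) = 0.770364 ≈ 0.7704.
seq2–seq3: 10/27 sites differ → p ≈ 0.37037, d = −0.75 ln(1 − 0.493827) = 0.510658 ≈ 0.5107.

d(seq1,seq2) = 0.5107, d(seq1,seq3) = 0.7704, d(seq2,seq3) = 0.5107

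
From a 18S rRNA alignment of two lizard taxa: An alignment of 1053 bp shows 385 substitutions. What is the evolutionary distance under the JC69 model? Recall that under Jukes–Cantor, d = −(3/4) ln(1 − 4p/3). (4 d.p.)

0.5013

p = 385/1053 ≈ 0.365622.
d = −(3/4) ln(1 − 4p/3) = −0.75 ln(1 − 0.487496) = −0.75 ln(0.512504)
  = −0.75 × (-0.668447) = 0.501335 substitutions/site.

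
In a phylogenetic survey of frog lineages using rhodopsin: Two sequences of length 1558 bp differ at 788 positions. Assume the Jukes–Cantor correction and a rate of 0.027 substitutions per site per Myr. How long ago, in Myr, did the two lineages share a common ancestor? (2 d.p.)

15.58

p = 788/1558 ≈ 0.505777.
d = −(3/4) ln(1 − 4p/3) = −0.75 ln(1 − 0.674369) = −0.75 ln(0.325631)
  = −0.75 × (-1.121990) = 0.841493 substitutions/site.
Under a molecular clock d = 2μt, so t = d/(2μ) = 0.841493 / (2 × 0.027) = 15.58 Myr.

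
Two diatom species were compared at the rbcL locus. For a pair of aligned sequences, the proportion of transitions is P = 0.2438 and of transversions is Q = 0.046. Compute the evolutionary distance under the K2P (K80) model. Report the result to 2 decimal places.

Under the Kimura two-parameter model, d = −½ ln(1 − 2P − Q) − ¼ ln(1 − 2Q).
1 − 2P − Q = 0.4664, giving −½ ln(0.4664) = 0.381356.
1 − 2Q = 0.908, giving −¼ ln(0.908) = 0.024128.
d = 0.381356 + 0.024128 = 0.405484.

0.41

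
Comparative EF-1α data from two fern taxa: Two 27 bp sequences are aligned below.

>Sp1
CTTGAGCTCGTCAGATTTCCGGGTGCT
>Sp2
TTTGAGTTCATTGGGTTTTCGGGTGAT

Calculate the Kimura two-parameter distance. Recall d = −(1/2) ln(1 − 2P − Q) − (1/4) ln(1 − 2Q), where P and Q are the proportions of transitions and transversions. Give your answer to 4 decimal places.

Of 27 sites, 7 differences are transitions and 1 are transversions, so P = 7/27 ≈ 0.259259 and Q = 1/27 ≈ 0.037037.
Under the Kimura two-parameter model, d = −½ ln(1 − 2P − Q) − ¼ ln(1 − 2Q).
1 − 2P − Q = 0.444445, giving −½ ln(0.444445) = 0.405464.
1 − 2Q = 0.925926, giving −¼ ln(0.925926) = 0.019240.
d = 0.405464 + 0.019240 = 0.424704.

0.4247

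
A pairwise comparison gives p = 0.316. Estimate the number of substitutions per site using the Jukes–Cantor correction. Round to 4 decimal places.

d = −(3/4) ln(1 − 4p/3) = −0.75 ln(1 − 0.421333) = −0.75 ln(0.578667)
  = −0.75 × (-0.547028) = 0.410271 substitutions/site.

0.4103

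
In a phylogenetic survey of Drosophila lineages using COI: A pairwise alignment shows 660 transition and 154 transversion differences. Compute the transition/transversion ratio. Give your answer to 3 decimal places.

4.286

R = 660/154 = 4.285714… ≈ 4.286 (to 3 d.p.).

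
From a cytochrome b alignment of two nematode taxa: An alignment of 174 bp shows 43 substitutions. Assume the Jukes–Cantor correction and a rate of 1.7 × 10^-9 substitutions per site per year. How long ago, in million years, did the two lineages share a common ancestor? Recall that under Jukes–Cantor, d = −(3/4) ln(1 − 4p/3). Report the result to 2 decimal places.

p = 43/174 ≈ 0.247126.
d = −(3/4) ln(1 − 4p/3) = −0.75 ln(1 − 0.329501) = −0.75 ln(0.670499)
  = −0.75 × (-0.399733) = 0.299800 substitutions/site.
Under a molecular clock d = 2μt, so t = d/(2μ) = 0.299800 / (2 × 1.7 × 10^-9) = 88.18 million years.

88.18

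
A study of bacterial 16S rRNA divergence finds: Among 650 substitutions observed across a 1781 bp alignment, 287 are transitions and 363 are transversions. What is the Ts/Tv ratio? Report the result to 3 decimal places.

0.791

R = 287/363 = 0.790633… ≈ 0.791 (to 3 d.p.).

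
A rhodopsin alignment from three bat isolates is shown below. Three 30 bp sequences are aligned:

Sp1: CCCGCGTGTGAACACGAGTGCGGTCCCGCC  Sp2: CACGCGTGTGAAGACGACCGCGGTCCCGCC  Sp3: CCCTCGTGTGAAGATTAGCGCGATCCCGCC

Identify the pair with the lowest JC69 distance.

Sp1 and Sp2

Sp1–Sp2: 4/30 differ, p = 0.133, d = 0.147.
Sp1–Sp3: 6/30 differ, p = 0.200, d = 0.233.
Sp2–Sp3: 6/30 differ, p = 0.200, d = 0.233.
The smallest distance is between Sp1 and Sp2.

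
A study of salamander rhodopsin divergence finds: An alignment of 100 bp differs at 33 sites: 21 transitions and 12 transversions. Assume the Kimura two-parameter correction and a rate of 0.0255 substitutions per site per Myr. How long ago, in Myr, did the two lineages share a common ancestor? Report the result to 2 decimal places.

P = 21/100 = 0.21 and Q = 12/100 = 0.12.
Under the Kimura two-parameter model, d = −½ ln(1 − 2P − Q) − ¼ ln(1 − 2Q).
1 − 2P − Q = 0.46, giving −½ ln(0.46) = 0.388264.
1 − 2Q = 0.76, giving −¼ ln(0.76) = 0.068609.
d = 0.388264 + 0.068609 = 0.456873.
Under a molecular clock d = 2μt, so t = d/(2μ) = 0.456873 / (2 × 0.0255) = 8.96 Myr.

8.96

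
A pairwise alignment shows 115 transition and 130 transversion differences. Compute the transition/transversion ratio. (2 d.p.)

R = 115/130 = 0.884615… ≈ 0.88 (to 2 d.p.).

0.88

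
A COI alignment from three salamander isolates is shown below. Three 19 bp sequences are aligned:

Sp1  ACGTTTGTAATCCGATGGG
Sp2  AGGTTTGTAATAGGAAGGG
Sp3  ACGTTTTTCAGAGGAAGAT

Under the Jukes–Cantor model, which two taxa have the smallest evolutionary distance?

Sp1 and Sp2

Sp1–Sp2: 4/19 differ, p = 0.211, d = 0.247.
Sp1–Sp3: 8/19 differ, p = 0.421, d = 0.618.
Sp2–Sp3: 6/19 differ, p = 0.316, d = 0.410.
The smallest distance is between Sp1 and Sp2.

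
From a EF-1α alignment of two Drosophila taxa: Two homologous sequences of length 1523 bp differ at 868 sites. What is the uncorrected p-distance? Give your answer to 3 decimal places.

p = 868/1523 = 0.569927… ≈ 0.570 (to 3 d.p.).

0.570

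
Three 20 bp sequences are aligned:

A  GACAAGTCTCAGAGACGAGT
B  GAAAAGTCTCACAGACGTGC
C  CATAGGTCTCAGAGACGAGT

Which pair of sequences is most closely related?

A–B: 4/20 differ, p = 0.200, d = 0.233.
A–C: 3/20 differ, p = 0.150, d = 0.167.
B–C: 6/20 differ, p = 0.300, d = 0.383.
The smallest distance is between A and C.

A and C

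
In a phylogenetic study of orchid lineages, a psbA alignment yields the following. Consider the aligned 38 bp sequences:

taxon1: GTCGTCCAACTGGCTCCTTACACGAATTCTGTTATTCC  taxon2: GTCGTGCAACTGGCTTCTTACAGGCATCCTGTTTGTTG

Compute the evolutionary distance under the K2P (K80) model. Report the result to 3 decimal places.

Of 38 sites, 3 differences are transitions and 6 are transversions, so P = 3/38 ≈ 0.078947 and Q = 6/38 ≈ 0.157895.
Under the Kimura two-parameter model, d = −½ ln(1 − 2P − Q) − ¼ ln(1 − 2Q).
1 − 2P − Q = 0.684211, giving −½ ln(0.684211) = 0.189744.
1 − 2Q = 0.68421, giving −¼ ln(0.68421) = 0.094873.
d = 0.189744 + 0.094873 = 0.284617.

0.285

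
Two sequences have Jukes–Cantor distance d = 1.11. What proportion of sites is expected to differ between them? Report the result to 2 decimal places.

p = (3/4)(1 − e^(−4d/3)) = 0.75 × (1 − e^(-1.48)) = 0.75 × (1 − 0.227638) = 0.579272.

0.58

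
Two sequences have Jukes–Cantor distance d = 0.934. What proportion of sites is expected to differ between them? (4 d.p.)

0.5341

p = (3/4)(1 − e^(−4d/3)) = 0.75 × (1 − e^(-1.245333)) = 0.75 × (1 − 0.287845) = 0.534116.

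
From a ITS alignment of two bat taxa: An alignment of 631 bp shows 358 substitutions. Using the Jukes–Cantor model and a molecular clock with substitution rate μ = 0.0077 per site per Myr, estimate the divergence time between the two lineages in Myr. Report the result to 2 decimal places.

68.79

p = 358/631 ≈ 0.567353.
d = −(3/4) ln(1 − 4p/3) = −0.75 ln(1 − 0.756471) = −0.75 ln(0.243529)
  = −0.75 × (-1.412519) = 1.059389 substitutions/site.
Under a molecular clock d = 2μt, so t = d/(2μ) = 1.059389 / (2 × 0.0077) = 68.79 Myr.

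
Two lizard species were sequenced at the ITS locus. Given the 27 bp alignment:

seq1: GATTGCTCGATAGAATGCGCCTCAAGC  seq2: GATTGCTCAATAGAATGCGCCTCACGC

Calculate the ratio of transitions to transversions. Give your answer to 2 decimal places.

1.00

Transitions are A↔G and C↔T; transversions are all other mismatches.
Transitions: 1. Transversions: 1.
R = 1/1 = 1.00.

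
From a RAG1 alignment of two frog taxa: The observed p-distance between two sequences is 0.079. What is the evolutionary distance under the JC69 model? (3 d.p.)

0.083

d = −(3/4) ln(1 − 4p/3) = −0.75 ln(1 − 0.105333) = −0.75 ln(0.894667)
  = −0.75 × (-0.111304) = 0.083478 substitutions/site.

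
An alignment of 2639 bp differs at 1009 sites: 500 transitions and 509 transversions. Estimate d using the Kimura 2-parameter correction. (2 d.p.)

0.55

P = 500/2639 ≈ 0.189466 and Q = 509/2639 ≈ 0.192876.
Under the Kimura two-parameter model, d = −½ ln(1 − 2P − Q) − ¼ ln(1 − 2Q).
1 − 2P − Q = 0.428192, giving −½ ln(0.428192) = 0.424092.
1 − 2Q = 0.614248, giving −¼ ln(0.614248) = 0.121839.
d = 0.424092 + 0.121839 = 0.545931.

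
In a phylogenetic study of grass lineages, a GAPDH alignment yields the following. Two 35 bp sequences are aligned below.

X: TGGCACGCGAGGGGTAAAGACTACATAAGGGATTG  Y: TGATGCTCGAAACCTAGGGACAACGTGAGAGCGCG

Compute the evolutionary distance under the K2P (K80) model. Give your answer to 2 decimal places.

0.91

Of 35 sites, 11 differences are transitions and 6 are transversions, so P = 11/35 ≈ 0.314286 and Q = 6/35 ≈ 0.171429.
Under the Kimura two-parameter model, d = −½ ln(1 − 2P − Q) − ¼ ln(1 − 2Q).
1 − 2P − Q = 0.199999, giving −½ ln(0.199999) = 0.804721.
1 − 2Q = 0.657142, giving −¼ ln(0.657142) = 0.104964.
d = 0.804721 + 0.104964 = 0.909685.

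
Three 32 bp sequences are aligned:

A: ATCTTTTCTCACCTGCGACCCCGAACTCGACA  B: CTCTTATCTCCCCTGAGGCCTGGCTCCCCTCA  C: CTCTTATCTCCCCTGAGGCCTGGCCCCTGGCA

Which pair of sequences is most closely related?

B and C

A–B: 12/32 differ, p = 0.375, d = 0.520.
A–C: 12/32 differ, p = 0.375, d = 0.520.
B–C: 4/32 differ, p = 0.125, d = 0.137.
The smallest distance is between B and C.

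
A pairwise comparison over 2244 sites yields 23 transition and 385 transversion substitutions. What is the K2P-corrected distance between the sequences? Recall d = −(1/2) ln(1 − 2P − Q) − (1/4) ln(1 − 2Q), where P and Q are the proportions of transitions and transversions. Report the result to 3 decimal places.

0.212

P = 23/2244 ≈ 0.01025 and Q = 385/2244 ≈ 0.171569.
Under the Kimura two-parameter model, d = −½ ln(1 − 2P − Q) − ¼ ln(1 − 2Q).
1 − 2P − Q = 0.807931, giving −½ ln(0.807931) = 0.106639.
1 − 2Q = 0.656862, giving −¼ ln(0.656862) = 0.105070.
d = 0.106639 + 0.105070 = 0.211709.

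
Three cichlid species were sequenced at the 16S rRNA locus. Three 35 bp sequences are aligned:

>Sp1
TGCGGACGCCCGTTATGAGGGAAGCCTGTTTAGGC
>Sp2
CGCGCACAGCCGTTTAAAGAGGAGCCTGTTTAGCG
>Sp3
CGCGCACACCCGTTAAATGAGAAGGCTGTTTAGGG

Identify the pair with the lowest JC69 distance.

Sp2 and Sp3

Sp1–Sp2: 11/35 differ, p = 0.314, d = 0.407.
Sp1–Sp3: 9/35 differ, p = 0.257, d = 0.315.
Sp2–Sp3: 6/35 differ, p = 0.171, d = 0.195.
The smallest distance is between Sp2 and Sp3.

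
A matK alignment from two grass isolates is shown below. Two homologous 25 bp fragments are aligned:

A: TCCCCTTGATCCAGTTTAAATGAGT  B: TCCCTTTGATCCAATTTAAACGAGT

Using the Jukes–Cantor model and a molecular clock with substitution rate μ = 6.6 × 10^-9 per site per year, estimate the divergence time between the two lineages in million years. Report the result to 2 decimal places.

9.91

The sequences differ at 3 of 25 sites (5, 14, 21), so p = 3/25 = 0.12.
d = −(3/4) ln(1 − 4p/3) = −0.75 ln(1 − 0.16) = −0.75 ln(0.84)
  = −0.75 × (-0.174353) = 0.130765 substitutions/site.
Under a molecular clock d = 2μt, so t = d/(2μ) = 0.130765 / (2 × 6.6 × 10^-9) = 9.91 million years.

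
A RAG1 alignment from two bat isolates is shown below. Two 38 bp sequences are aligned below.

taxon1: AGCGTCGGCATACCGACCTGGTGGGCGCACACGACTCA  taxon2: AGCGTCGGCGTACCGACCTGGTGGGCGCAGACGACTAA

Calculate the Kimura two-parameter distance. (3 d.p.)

0.083

Of 38 sites, 1 differences are transitions and 2 are transversions, so P = 1/38 ≈ 0.026316 and Q = 2/38 ≈ 0.052632.
Under the Kimura two-parameter model, d = −½ ln(1 − 2P − Q) − ¼ ln(1 − 2Q).
1 − 2P − Q = 0.894736, giving −½ ln(0.894736) = 0.055613.
1 − 2Q = 0.894736, giving −¼ ln(0.894736) = 0.027807.
d = 0.055613 + 0.027807 = 0.083420.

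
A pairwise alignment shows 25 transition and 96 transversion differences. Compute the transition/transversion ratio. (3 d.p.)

0.260

R = 25/96 = 0.260416… ≈ 0.260 (to 3 d.p.).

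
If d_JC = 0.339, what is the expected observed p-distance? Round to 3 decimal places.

0.273

p = (3/4)(1 − e^(−4d/3)) = 0.75 × (1 − e^(-0.452)) = 0.75 × (1 − 0.636354) = 0.272735.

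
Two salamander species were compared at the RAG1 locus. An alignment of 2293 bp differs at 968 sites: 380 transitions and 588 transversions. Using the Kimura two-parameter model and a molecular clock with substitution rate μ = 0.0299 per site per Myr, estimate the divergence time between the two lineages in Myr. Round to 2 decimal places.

P = 380/2293 ≈ 0.165722 and Q = 588/2293 ≈ 0.256433.
Under the Kimura two-parameter model, d = −½ ln(1 − 2P − Q) − ¼ ln(1 − 2Q).
1 − 2P − Q = 0.412123, giving −½ ln(0.412123) = 0.443217.
1 − 2Q = 0.487134, giving −¼ ln(0.487134) = 0.179804.
d = 0.443217 + 0.179804 = 0.623021.
Under a molecular clock d = 2μt, so t = d/(2μ) = 0.623021 / (2 × 0.0299) = 10.42 Myr.

10.42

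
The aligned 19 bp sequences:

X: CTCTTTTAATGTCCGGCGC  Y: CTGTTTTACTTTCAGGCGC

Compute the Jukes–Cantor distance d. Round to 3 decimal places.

0.247

The sequences differ at 4 of 19 sites (3, 9, 11, 14), so p = 4/19 ≈ 0.210526.
d = −(3/4) ln(1 − 4p/3) = −0.75 ln(1 − 0.280701) = −0.75 ln(0.719299)
  = −0.75 × (-0.329478) = 0.247109 substitutions/site.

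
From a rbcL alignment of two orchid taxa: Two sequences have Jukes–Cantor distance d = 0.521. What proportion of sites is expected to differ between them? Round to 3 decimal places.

p = (3/4)(1 − e^(−4d/3)) = 0.75 × (1 − e^(-0.694667)) = 0.75 × (1 − 0.499241) = 0.375569.

0.376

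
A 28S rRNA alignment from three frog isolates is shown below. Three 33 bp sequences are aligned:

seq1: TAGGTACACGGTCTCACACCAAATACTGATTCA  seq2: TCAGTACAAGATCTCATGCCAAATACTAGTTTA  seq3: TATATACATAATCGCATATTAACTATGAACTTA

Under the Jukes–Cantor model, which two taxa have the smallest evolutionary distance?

seq1–seq2: 9/33 differ, p = 0.273, d = 0.339.
seq1–seq3: 15/33 differ, p = 0.455, d = 0.699.
seq2–seq3: 14/33 differ, p = 0.424, d = 0.625.
The smallest distance is between seq1 and seq2.

seq1 and seq2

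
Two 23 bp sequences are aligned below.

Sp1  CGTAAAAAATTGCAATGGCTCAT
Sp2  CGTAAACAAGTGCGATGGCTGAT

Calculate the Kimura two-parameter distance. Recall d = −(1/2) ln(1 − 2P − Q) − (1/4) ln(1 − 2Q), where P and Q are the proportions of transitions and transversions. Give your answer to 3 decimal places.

Of 23 sites, 1 differences are transitions and 3 are transversions, so P = 1/23 ≈ 0.043478 and Q = 3/23 ≈ 0.130435.
Under the Kimura two-parameter model, d = −½ ln(1 − 2P − Q) − ¼ ln(1 − 2Q).
1 − 2P − Q = 0.782609, giving −½ ln(0.782609) = 0.122561.
1 − 2Q = 0.73913, giving −¼ ln(0.73913) = 0.075570.
d = 0.122561 + 0.075570 = 0.198131.

0.198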